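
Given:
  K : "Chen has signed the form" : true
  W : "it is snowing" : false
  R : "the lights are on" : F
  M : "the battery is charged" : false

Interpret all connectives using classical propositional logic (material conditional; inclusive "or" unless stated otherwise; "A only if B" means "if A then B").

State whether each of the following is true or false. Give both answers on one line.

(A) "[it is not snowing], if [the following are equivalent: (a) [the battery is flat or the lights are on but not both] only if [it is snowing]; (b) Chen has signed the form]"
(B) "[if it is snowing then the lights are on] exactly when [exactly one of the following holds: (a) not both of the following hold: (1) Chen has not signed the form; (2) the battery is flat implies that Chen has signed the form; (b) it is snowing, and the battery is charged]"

(A) true; (B) true

(A): In symbols: (((~M xor R) -> W) <-> K) -> ~W

~M = ~F = T
~M xor R = T xor F = T
(~M xor R) -> W = T -> F = F
((~M xor R) -> W) <-> K = F <-> T = F
~W = ~F = T
(((~M xor R) -> W) <-> K) -> ~W = F -> T = T
Thus (A) is true.

(B): Parsed as (W -> R) <-> ((~K nand (~M -> K)) xor (W & M))

W -> R = F -> F = T
~K = ~T = F
~M = ~F = T
~M -> K = T -> T = T
~K nand (~M -> K) = F nand T = T
W & M = F & F = F
(~K nand (~M -> K)) xor (W & M) = T xor F = T
(W -> R) <-> ((~K nand (~M -> K)) xor (W & M)) = T <-> T = T
So (B) is true.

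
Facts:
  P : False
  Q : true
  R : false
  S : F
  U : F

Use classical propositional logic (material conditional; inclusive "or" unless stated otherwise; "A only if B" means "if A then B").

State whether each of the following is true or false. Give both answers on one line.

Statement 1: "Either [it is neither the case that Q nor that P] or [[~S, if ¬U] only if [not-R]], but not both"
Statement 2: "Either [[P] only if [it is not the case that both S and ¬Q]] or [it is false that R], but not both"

Statement 1 True, Statement 2 False

Statement 1: Parsed as (Q nor P) xor ((not U -> not S) -> not R)

Q nor P = True nor False = False
not U = not False = True
not S = not False = True
not U -> not S = True -> True = True
not R = not False = True
(not U -> not S) -> not R = True -> True = True
(Q nor P) xor ((not U -> not S) -> not R) = False xor True = True
Thus Statement 1 is true.

Statement 2: Parsed as (P -> (S nand not Q)) xor not R

not Q = not True = False
S nand not Q = False nand False = True
P -> (S nand not Q) = False -> True = True
not R = not False = True
(P -> (S nand not Q)) xor not R = True xor True = False
Hence Statement 2 is false.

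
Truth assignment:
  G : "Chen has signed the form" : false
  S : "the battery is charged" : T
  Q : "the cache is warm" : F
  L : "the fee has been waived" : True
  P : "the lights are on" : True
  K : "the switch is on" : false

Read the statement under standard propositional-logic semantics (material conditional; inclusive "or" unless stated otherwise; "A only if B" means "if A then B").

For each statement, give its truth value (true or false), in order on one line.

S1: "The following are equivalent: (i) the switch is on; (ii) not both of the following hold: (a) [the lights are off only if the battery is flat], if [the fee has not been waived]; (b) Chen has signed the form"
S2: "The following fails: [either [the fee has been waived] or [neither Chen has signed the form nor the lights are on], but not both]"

S1 false, S2 false

S1: This is K iff ((not L -> (not P -> not S)) nand G).

not L = not True = False
not P = not True = False
not S = not True = False
not P -> not S = False -> False = True
not L -> (not P -> not S) = False -> True = True
(not L -> (not P -> not S)) nand G = True nand False = True
K iff ((not L -> (not P -> not S)) nand G) = False iff True = False
Hence S1 is false.

S2: Formalization: not (L xor (G nor P))

G nor P = False nor True = False
L xor (G nor P) = True xor False = True
not (L xor (G nor P)) = not True = False
Thus S2 is false.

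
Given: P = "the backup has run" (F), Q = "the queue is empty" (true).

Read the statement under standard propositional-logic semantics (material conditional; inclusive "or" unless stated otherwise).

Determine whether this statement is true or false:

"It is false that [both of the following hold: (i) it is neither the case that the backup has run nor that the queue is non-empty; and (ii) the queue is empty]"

false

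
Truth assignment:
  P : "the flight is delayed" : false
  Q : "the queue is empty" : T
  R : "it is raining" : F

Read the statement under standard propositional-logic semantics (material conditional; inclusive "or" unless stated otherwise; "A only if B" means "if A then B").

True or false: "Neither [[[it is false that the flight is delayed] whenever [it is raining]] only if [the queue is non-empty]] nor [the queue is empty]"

False.

In symbols: ((R → ¬P) → ¬Q) ↓ Q

¬P = ¬F = T
R → ¬P = F → T = T
¬Q = ¬T = F
(R → ¬P) → ¬Q = T → F = F
((R → ¬P) → ¬Q) ↓ Q = F ↓ T = F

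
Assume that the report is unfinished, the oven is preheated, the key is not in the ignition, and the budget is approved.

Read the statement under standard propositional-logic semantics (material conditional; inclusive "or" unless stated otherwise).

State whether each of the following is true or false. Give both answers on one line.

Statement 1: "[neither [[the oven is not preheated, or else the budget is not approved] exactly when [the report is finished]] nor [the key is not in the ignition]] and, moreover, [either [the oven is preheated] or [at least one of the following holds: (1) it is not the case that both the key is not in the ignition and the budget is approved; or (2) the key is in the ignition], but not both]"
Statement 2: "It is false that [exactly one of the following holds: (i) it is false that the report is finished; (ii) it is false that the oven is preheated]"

Let N = "the oven is preheated" (T), H = "the budget is approved" (T), U = "the report is finished" (F), S = "the key is in the ignition" (F).

Statement 1: This is (((~N | ~H) <-> U) nor ~S) & (N xor ((~S nand H) | S)).

~N = ~T = F
~H = ~T = F
~N | ~H = F | F = F
(~N | ~H) <-> U = F <-> F = T
~S = ~F = T
((~N | ~H) <-> U) nor ~S = T nor T = F
~S = ~F = T
~S nand H = T nand T = F
(~S nand H) | S = F | F = F
N xor ((~S nand H) | S) = T xor F = T
(((~N | ~H) <-> U) nor ~S) & (N xor ((~S nand H) | S)) = F & T = F
So Statement 1 is false.

Statement 2: Parsed as ~(~U xor ~N)

~U = ~F = T
~N = ~T = F
~U xor ~N = T xor F = T
~(~U xor ~N) = ~T = F
So Statement 2 is false.

Statement 1 false; Statement 2 false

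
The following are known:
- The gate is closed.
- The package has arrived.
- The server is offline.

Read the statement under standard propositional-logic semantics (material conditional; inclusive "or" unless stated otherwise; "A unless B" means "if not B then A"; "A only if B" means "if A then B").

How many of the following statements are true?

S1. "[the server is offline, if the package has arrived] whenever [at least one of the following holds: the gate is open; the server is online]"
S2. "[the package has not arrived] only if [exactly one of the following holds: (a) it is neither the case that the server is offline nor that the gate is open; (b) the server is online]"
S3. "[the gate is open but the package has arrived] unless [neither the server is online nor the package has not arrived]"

3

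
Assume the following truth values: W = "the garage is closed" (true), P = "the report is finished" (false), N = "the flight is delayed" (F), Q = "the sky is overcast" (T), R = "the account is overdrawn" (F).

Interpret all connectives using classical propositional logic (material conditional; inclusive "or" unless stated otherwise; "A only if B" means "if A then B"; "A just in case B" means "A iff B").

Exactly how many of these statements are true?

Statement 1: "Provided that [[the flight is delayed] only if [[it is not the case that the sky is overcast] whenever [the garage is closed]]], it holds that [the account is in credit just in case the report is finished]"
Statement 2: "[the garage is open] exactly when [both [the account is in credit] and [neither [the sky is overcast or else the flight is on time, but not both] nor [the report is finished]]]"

0

Statement 1: Parsed as (N -> (W -> not Q)) -> (not R iff P)

not Q = not True = False
W -> not Q = True -> False = False
N -> (W -> not Q) = False -> False = True
not R = not False = True
not R iff P = True iff False = False
(N -> (W -> not Q)) -> (not R iff P) = True -> False = False
So Statement 1 is false.

Statement 2: This is not W iff (not R and ((Q xor not N) nor P)).

not W = not True = False
not R = not False = True
not N = not False = True
Q xor not N = True xor True = False
(Q xor not N) nor P = False nor False = True
not R and ((Q xor not N) nor P) = True and True = True
not W iff (not R and ((Q xor not N) nor P)) = False iff True = False
Hence Statement 2 is false.

True statements: 0 (none).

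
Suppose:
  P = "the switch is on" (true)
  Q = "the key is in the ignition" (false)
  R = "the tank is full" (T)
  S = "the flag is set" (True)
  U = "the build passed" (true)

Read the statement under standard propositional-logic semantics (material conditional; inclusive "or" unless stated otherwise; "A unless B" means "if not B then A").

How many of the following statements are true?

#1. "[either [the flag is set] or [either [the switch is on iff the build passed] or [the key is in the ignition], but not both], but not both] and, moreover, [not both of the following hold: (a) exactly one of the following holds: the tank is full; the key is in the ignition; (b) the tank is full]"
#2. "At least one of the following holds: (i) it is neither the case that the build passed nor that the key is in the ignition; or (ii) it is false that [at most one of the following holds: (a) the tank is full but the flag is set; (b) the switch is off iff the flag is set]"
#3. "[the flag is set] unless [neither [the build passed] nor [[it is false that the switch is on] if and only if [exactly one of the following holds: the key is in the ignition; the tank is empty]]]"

1

#1: Formalization: (S xor ((P <-> U) xor Q)) & ((R xor Q) nand R)

P <-> U = T <-> T = T
(P <-> U) xor Q = T xor F = T
S xor ((P <-> U) xor Q) = T xor T = F
R xor Q = T xor F = T
(R xor Q) nand R = T nand T = F
(S xor ((P <-> U) xor Q)) & ((R xor Q) nand R) = F & F = F
So #1 is false.

#2: Formalization: (U nor Q) | ~((R & S) nand (~P <-> S))

U nor Q = T nor F = F
R & S = T & T = T
~P = ~T = F
~P <-> S = F <-> T = F
(R & S) nand (~P <-> S) = T nand F = T
~((R & S) nand (~P <-> S)) = ~T = F
(U nor Q) | ~((R & S) nand (~P <-> S)) = F | F = F
So #2 is false.

#3: Parsed as S | (U nor (~P <-> (Q xor ~R)))

~P = ~T = F
~R = ~T = F
Q xor ~R = F xor F = F
~P <-> (Q xor ~R) = F <-> F = T
U nor (~P <-> (Q xor ~R)) = T nor T = F
S | (U nor (~P <-> (Q xor ~R))) = T | F = T
Hence #3 is true.

True statements: 1 (#3).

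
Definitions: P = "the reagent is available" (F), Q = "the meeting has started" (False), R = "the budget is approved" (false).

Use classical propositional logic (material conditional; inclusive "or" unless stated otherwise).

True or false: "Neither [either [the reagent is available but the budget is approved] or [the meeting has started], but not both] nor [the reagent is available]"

True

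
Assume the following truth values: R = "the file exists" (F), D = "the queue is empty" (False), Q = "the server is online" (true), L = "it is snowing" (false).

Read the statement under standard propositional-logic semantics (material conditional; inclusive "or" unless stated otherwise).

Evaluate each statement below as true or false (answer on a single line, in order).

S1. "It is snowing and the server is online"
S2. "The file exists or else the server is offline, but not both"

S1 False; S2 False

S1: Formalization: L & Q

L & Q = F & T = F
Thus S1 is false.

S2: Parsed as R xor ~Q

~Q = ~T = F
R xor ~Q = F xor F = F
So S2 is false.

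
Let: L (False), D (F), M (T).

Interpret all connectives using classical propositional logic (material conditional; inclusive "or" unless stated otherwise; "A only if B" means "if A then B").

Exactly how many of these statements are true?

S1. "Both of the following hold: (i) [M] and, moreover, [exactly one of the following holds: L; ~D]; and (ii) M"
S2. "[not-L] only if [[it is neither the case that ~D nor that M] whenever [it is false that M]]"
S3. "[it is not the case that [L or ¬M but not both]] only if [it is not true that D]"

S1: In symbols: (M ∧ (L ⊕ ¬D)) ∧ M

¬D = ¬F = T
L ⊕ ¬D = F ⊕ T = T
M ∧ (L ⊕ ¬D) = T ∧ T = T
(M ∧ (L ⊕ ¬D)) ∧ M = T ∧ T = T
So S1 is true.

S2: Formalization: ¬L → (¬M → (¬D ↓ M))

¬L = ¬F = T
¬M = ¬T = F
¬D = ¬F = T
¬D ↓ M = T ↓ T = F
¬M → (¬D ↓ M) = F → F = T
¬L → (¬M → (¬D ↓ M)) = T → T = T
Thus S2 is true.

S3: In symbols: ¬(L ⊕ ¬M) → ¬D

¬M = ¬T = F
L ⊕ ¬M = F ⊕ F = F
¬(L ⊕ ¬M) = ¬F = T
¬D = ¬F = T
¬(L ⊕ ¬M) → ¬D = T → T = T
Hence S3 is true.

3 of the 3 statements are true (S1, S2, S3).

3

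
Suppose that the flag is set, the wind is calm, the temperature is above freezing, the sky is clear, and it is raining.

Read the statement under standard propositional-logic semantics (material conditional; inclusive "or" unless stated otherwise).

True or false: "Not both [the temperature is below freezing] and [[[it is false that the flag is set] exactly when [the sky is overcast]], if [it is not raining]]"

True.

Let H = "the temperature is below freezing" (False), M = "it is raining" (True), U = "the flag is set" (True), G = "the sky is overcast" (False).
In symbols: H nand (not M -> (not U iff G))

not M = not True = False
not U = not True = False
not U iff G = False iff False = True
not M -> (not U iff G) = False -> True = True
H nand (not M -> (not U iff G)) = False nand True = True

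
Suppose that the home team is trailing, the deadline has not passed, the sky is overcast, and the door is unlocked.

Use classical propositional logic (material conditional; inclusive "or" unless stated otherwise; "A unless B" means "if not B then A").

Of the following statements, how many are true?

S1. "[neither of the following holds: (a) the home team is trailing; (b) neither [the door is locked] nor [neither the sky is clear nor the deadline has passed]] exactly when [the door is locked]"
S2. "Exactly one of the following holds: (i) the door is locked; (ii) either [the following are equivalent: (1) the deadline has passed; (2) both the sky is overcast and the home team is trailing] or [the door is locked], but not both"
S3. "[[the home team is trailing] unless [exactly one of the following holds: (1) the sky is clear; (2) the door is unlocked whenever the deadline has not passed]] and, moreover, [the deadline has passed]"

1

Let R = "the home team is leading" (F), L = "the door is locked" (F), K = "the sky is overcast" (T), V = "the deadline has passed" (F).

S1: Formalization: (¬R ↓ (L ↓ (¬K ↓ V))) ↔ L

¬R = ¬F = T
¬K = ¬T = F
¬K ↓ V = F ↓ F = T
L ↓ (¬K ↓ V) = F ↓ T = F
¬R ↓ (L ↓ (¬K ↓ V)) = T ↓ F = F
(¬R ↓ (L ↓ (¬K ↓ V))) ↔ L = F ↔ F = T
So S1 is true.

S2: Formalization: L ⊕ ((V ↔ (K ∧ ¬R)) ⊕ L)

¬R = ¬F = T
K ∧ ¬R = T ∧ T = T
V ↔ (K ∧ ¬R) = F ↔ T = F
(V ↔ (K ∧ ¬R)) ⊕ L = F ⊕ F = F
L ⊕ ((V ↔ (K ∧ ¬R)) ⊕ L) = F ⊕ F = F
Hence S2 is false.

S3: This is (¬R ∨ (¬K ⊕ (¬V → ¬L))) ∧ V.

¬R = ¬F = T
¬K = ¬T = F
¬V = ¬F = T
¬L = ¬F = T
¬V → ¬L = T → T = T
¬K ⊕ (¬V → ¬L) = F ⊕ T = T
¬R ∨ (¬K ⊕ (¬V → ¬L)) = T ∨ T = T
(¬R ∨ (¬K ⊕ (¬V → ¬L))) ∧ V = T ∧ F = F
Thus S3 is false.

Count: 1.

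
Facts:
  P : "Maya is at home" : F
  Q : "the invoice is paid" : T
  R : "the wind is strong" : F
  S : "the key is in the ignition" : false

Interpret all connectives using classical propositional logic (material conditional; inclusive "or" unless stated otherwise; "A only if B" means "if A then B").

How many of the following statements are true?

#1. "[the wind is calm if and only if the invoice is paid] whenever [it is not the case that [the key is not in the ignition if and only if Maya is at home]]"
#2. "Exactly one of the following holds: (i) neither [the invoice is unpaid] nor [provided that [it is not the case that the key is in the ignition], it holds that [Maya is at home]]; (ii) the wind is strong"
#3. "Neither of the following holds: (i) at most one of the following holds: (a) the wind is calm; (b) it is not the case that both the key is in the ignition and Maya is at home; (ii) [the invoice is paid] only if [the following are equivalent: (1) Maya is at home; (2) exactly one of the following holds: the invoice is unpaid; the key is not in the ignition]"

#1: Formalization: not (not S iff P) -> (not R iff Q)

not S = not False = True
not S iff P = True iff False = False
not (not S iff P) = not False = True
not R = not False = True
not R iff Q = True iff True = True
not (not S iff P) -> (not R iff Q) = True -> True = True
Hence #1 is true.

#2: Formalization: (not Q nor (not S -> P)) xor R

not Q = not True = False
not S = not False = True
not S -> P = True -> False = False
not Q nor (not S -> P) = False nor False = True
(not Q nor (not S -> P)) xor R = True xor False = True
Hence #2 is true.

#3: Formalization: (not R nand (S nand P)) nor (Q -> (P iff (not Q xor not S)))

not R = not False = True
S nand P = False nand False = True
not R nand (S nand P) = True nand True = False
not Q = not True = False
not S = not False = True
not Q xor not S = False xor True = True
P iff (not Q xor not S) = False iff True = False
Q -> (P iff (not Q xor not S)) = True -> False = False
(not R nand (S nand P)) nor (Q -> (P iff (not Q xor not S))) = False nor False = True
Hence #3 is true.

True statements: 3 (#1, #2, #3).

3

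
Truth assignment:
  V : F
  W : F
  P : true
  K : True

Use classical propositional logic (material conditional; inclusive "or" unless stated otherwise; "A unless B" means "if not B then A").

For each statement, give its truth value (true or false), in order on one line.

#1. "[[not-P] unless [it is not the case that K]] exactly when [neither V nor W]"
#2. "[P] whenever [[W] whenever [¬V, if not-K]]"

#1 F / #2 T

#1: Parsed as (¬P ∨ ¬K) ↔ (V ↓ W)

¬P = ¬T = F
¬K = ¬T = F
¬P ∨ ¬K = F ∨ F = F
V ↓ W = F ↓ F = T
(¬P ∨ ¬K) ↔ (V ↓ W) = F ↔ T = F
So #1 is false.

#2: In symbols: ((¬K → ¬V) → W) → P

¬K = ¬T = F
¬V = ¬F = T
¬K → ¬V = F → T = T
(¬K → ¬V) → W = T → F = F
((¬K → ¬V) → W) → P = F → T = T
Hence #2 is true.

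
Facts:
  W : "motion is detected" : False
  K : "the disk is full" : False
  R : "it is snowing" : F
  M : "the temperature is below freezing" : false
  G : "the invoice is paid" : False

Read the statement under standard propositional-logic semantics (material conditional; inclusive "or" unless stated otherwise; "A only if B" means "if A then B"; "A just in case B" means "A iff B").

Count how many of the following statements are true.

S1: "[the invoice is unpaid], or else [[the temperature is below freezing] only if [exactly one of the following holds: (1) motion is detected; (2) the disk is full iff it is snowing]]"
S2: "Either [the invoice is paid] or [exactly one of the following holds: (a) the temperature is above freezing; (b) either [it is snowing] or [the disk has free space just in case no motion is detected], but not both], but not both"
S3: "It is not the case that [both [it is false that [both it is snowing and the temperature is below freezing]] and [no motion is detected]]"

S1: This is ~G | (M -> (W xor (K <-> R))).

~G = ~F = T
K <-> R = F <-> F = T
W xor (K <-> R) = F xor T = T
M -> (W xor (K <-> R)) = F -> T = T
~G | (M -> (W xor (K <-> R))) = T | T = T
So S1 is true.

S2: Formalization: G xor (~M xor (R xor (~K <-> ~W)))

~M = ~F = T
~K = ~F = T
~W = ~F = T
~K <-> ~W = T <-> T = T
R xor (~K <-> ~W) = F xor T = T
~M xor (R xor (~K <-> ~W)) = T xor T = F
G xor (~M xor (R xor (~K <-> ~W))) = F xor F = F
Thus S2 is false.

S3: Parsed as ~(~(R & M) & ~W)

R & M = F & F = F
~(R & M) = ~F = T
~W = ~F = T
~(R & M) & ~W = T & T = T
~(~(R & M) & ~W) = ~T = F
Thus S3 is false.

Count: 1.

1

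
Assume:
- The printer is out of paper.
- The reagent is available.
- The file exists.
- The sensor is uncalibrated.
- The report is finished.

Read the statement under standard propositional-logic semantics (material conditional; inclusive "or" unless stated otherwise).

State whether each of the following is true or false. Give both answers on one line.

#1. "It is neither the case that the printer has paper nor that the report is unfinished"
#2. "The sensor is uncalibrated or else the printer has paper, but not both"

#1 True / #2 True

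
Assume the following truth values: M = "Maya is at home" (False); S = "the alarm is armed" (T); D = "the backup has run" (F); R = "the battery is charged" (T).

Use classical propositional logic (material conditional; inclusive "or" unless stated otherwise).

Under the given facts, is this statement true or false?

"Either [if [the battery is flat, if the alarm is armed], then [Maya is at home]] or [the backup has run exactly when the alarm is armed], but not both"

The statement is true.

This is ((S → ¬R) → M) ⊕ (D ↔ S).

¬R = ¬T = F
S → ¬R = T → F = F
(S → ¬R) → M = F → F = T
D ↔ S = F ↔ T = F
((S → ¬R) → M) ⊕ (D ↔ S) = T ⊕ F = T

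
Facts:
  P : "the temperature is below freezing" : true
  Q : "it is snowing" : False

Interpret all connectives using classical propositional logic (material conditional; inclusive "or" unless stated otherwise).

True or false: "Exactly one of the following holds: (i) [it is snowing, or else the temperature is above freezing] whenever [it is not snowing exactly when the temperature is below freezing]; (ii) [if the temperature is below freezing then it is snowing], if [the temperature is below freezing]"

This is ((not Q iff P) -> (Q or not P)) xor (P -> (P -> Q)).

not Q = not False = True
not Q iff P = True iff True = True
not P = not True = False
Q or not P = False or False = False
(not Q iff P) -> (Q or not P) = True -> False = False
P -> Q = True -> False = False
P -> (P -> Q) = True -> False = False
((not Q iff P) -> (Q or not P)) xor (P -> (P -> Q)) = False xor False = False

false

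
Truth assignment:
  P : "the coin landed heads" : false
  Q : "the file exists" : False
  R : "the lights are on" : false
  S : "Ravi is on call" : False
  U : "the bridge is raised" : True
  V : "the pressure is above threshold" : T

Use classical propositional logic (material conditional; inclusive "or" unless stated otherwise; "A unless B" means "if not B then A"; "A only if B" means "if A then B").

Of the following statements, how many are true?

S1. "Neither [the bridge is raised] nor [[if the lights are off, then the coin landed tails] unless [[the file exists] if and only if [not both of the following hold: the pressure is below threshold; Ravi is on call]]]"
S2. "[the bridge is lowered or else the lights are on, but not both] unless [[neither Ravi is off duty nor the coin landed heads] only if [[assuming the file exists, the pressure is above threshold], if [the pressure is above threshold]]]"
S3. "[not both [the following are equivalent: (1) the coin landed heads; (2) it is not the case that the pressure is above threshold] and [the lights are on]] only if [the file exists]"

1

S1: In symbols: U nor ((not R -> not P) or (Q iff (not V nand S)))

not R = not False = True
not P = not False = True
not R -> not P = True -> True = True
not V = not True = False
not V nand S = False nand False = True
Q iff (not V nand S) = False iff True = False
(not R -> not P) or (Q iff (not V nand S)) = True or False = True
U nor ((not R -> not P) or (Q iff (not V nand S))) = True nor True = False
Hence S1 is false.

S2: Parsed as (not U xor R) or ((not S nor P) -> (V -> (Q -> V)))

not U = not True = False
not U xor R = False xor False = False
not S = not False = True
not S nor P = True nor False = False
Q -> V = False -> True = True
V -> (Q -> V) = True -> True = True
(not S nor P) -> (V -> (Q -> V)) = False -> True = True
(not U xor R) or ((not S nor P) -> (V -> (Q -> V))) = False or True = True
Hence S2 is true.

S3: This is ((P iff not V) nand R) -> Q.

not V = not True = False
P iff not V = False iff False = True
(P iff not V) nand R = True nand False = True
((P iff not V) nand R) -> Q = True -> False = False
Thus S3 is false.

1 of the 3 statements is true (S2).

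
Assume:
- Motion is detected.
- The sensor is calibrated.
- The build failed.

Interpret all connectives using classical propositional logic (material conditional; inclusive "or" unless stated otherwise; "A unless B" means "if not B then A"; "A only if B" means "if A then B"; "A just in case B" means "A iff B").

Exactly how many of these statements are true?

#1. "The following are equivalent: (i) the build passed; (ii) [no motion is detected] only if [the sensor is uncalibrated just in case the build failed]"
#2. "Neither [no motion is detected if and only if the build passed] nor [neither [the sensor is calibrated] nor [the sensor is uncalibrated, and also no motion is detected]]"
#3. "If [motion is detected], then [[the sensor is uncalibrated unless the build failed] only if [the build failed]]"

1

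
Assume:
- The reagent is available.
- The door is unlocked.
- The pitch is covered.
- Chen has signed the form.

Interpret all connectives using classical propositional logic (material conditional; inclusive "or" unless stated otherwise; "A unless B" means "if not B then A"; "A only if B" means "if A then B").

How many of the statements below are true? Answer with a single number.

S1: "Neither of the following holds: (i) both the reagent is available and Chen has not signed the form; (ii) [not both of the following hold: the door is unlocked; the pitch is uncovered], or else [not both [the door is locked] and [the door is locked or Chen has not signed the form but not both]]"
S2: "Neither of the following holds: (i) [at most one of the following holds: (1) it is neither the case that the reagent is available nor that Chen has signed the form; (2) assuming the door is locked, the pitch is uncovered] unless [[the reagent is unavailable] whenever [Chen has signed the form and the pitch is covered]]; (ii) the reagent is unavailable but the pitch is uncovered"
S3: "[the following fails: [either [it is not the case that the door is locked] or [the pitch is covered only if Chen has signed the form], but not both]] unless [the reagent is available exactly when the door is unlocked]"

Let W = "the reagent is available" (T), M = "Chen has signed the form" (T), V = "the door is locked" (F), G = "the pitch is covered" (T).

S1: In symbols: (W & ~M) nor ((~V nand ~G) | (V nand (V xor ~M)))

~M = ~T = F
W & ~M = T & F = F
~V = ~F = T
~G = ~T = F
~V nand ~G = T nand F = T
~M = ~T = F
V xor ~M = F xor F = F
V nand (V xor ~M) = F nand F = T
(~V nand ~G) | (V nand (V xor ~M)) = T | T = T
(W & ~M) nor ((~V nand ~G) | (V nand (V xor ~M))) = F nor T = F
Thus S1 is false.

S2: This is (((W nor M) nand (V -> ~G)) | ((M & G) -> ~W)) nor (~W & ~G).

W nor M = T nor T = F
~G = ~T = F
V -> ~G = F -> F = T
(W nor M) nand (V -> ~G) = F nand T = T
M & G = T & T = T
~W = ~T = F
(M & G) -> ~W = T -> F = F
((W nor M) nand (V -> ~G)) | ((M & G) -> ~W) = T | F = T
~W = ~T = F
~G = ~T = F
~W & ~G = F & F = F
(((W nor M) nand (V -> ~G)) | ((M & G) -> ~W)) nor (~W & ~G) = T nor F = F
Thus S2 is false.

S3: In symbols: ~(~V xor (G -> M)) | (W <-> ~V)

~V = ~F = T
G -> M = T -> T = T
~V xor (G -> M) = T xor T = F
~(~V xor (G -> M)) = ~F = T
~V = ~F = T
W <-> ~V = T <-> T = T
~(~V xor (G -> M)) | (W <-> ~V) = T | T = T
So S3 is true.

True statements: 1.

1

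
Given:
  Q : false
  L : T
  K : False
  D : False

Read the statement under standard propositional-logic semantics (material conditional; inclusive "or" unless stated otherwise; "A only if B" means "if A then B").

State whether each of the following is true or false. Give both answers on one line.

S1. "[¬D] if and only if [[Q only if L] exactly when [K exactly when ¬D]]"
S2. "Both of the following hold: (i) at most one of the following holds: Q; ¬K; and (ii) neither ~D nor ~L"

S1 F, S2 F

S1: In symbols: ~D <-> ((Q -> L) <-> (K <-> ~D))

~D = ~F = T
Q -> L = F -> T = T
~D = ~F = T
K <-> ~D = F <-> T = F
(Q -> L) <-> (K <-> ~D) = T <-> F = F
~D <-> ((Q -> L) <-> (K <-> ~D)) = T <-> F = F
Hence S1 is false.

S2: This is (Q nand ~K) & (~D nor ~L).

~K = ~F = T
Q nand ~K = F nand T = T
~D = ~F = T
~L = ~T = F
~D nor ~L = T nor F = F
(Q nand ~K) & (~D nor ~L) = T & F = F
Thus S2 is false.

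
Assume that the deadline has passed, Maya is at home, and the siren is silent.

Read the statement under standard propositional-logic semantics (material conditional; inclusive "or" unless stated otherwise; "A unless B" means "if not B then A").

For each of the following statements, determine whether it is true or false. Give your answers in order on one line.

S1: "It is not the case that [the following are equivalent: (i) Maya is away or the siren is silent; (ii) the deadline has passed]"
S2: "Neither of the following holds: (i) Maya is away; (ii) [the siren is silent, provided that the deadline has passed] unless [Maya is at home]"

S1 F / S2 F

Let Q = "Maya is at home" (True), R = "the siren is sounding" (False), P = "the deadline has passed" (True).

S1: In symbols: not ((not Q or not R) iff P)

not Q = not True = False
not R = not False = True
not Q or not R = False or True = True
(not Q or not R) iff P = True iff True = True
not ((not Q or not R) iff P) = not True = False
Hence S1 is false.

S2: In symbols: not Q nor ((P -> not R) or Q)

not Q = not True = False
not R = not False = True
P -> not R = True -> True = True
(P -> not R) or Q = True or True = True
not Q nor ((P -> not R) or Q) = False nor True = False
Thus S2 is false.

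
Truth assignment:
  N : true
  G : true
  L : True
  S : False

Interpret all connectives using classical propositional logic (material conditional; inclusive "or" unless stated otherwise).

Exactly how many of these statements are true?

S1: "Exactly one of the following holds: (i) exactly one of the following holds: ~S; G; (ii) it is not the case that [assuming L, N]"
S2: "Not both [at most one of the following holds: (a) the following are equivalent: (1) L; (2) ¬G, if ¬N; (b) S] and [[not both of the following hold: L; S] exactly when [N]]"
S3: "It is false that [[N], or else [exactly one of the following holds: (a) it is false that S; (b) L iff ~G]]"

S1: Formalization: (not S xor G) xor not (L -> N)

not S = not False = True
not S xor G = True xor True = False
L -> N = True -> True = True
not (L -> N) = not True = False
(not S xor G) xor not (L -> N) = False xor False = False
Thus S1 is false.

S2: Parsed as ((L iff (not N -> not G)) nand S) nand ((L nand S) iff N)

not N = not True = False
not G = not True = False
not N -> not G = False -> False = True
L iff (not N -> not G) = True iff True = True
(L iff (not N -> not G)) nand S = True nand False = True
L nand S = True nand False = True
(L nand S) iff N = True iff True = True
((L iff (not N -> not G)) nand S) nand ((L nand S) iff N) = True nand True = False
So S2 is false.

S3: In symbols: not (N or (not S xor (L iff not G)))

not S = not False = True
not G = not True = False
L iff not G = True iff False = False
not S xor (L iff not G) = True xor False = True
N or (not S xor (L iff not G)) = True or True = True
not (N or (not S xor (L iff not G))) = not True = False
So S3 is false.

0 of the 3 statements are true (none).

0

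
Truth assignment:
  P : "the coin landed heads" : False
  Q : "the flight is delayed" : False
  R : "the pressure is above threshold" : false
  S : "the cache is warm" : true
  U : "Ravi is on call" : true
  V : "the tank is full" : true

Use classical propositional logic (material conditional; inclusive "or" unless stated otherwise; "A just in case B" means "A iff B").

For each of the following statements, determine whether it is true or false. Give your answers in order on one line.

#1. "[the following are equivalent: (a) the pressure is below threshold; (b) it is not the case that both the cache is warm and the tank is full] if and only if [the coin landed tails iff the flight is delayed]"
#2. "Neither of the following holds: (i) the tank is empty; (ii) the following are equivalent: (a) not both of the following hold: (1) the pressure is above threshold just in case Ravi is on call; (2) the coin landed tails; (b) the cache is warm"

#1: This is (not R iff (S nand V)) iff (not P iff Q).

not R = not False = True
S nand V = True nand True = False
not R iff (S nand V) = True iff False = False
not P = not False = True
not P iff Q = True iff False = False
(not R iff (S nand V)) iff (not P iff Q) = False iff False = True
Thus #1 is true.

#2: Formalization: not V nor (((R iff U) nand not P) iff S)

not V = not True = False
R iff U = False iff True = False
not P = not False = True
(R iff U) nand not P = False nand True = True
((R iff U) nand not P) iff S = True iff True = True
not V nor (((R iff U) nand not P) iff S) = False nor True = False
So #2 is false.

#1 T, #2 F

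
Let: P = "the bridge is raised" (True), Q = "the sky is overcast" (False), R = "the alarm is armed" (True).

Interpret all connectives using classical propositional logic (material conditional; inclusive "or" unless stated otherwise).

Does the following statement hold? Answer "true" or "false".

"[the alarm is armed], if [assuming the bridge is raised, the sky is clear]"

true

Values: P=True, Q=False, R=True.
Formalization: (P -> not Q) -> R

not Q = not False = True
P -> not Q = True -> True = True
(P -> not Q) -> R = True -> True = True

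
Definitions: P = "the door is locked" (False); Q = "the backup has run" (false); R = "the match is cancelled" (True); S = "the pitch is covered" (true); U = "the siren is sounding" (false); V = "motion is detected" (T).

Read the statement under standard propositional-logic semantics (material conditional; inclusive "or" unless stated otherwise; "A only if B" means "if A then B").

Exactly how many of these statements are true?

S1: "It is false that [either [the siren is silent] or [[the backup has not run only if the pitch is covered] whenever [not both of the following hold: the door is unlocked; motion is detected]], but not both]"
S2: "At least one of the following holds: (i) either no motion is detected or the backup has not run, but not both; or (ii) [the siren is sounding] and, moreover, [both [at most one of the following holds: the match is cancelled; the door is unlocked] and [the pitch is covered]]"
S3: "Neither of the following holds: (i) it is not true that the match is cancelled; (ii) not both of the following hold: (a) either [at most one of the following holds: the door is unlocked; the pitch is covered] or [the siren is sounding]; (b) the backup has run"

2

S1: This is not (not U xor ((not P nand V) -> (not Q -> S))).

not U = not False = True
not P = not False = True
not P nand V = True nand True = False
not Q = not False = True
not Q -> S = True -> True = True
(not P nand V) -> (not Q -> S) = False -> True = True
not U xor ((not P nand V) -> (not Q -> S)) = True xor True = False
not (not U xor ((not P nand V) -> (not Q -> S))) = not False = True
Thus S1 is true.

S2: Formalization: (not V xor not Q) or (U and ((R nand not P) and S))

not V = not True = False
not Q = not False = True
not V xor not Q = False xor True = True
not P = not False = True
R nand not P = True nand True = False
(R nand not P) and S = False and True = False
U and ((R nand not P) and S) = False and False = False
(not V xor not Q) or (U and ((R nand not P) and S)) = True or False = True
Thus S2 is true.

S3: This is not R nor (((not P nand S) or U) nand Q).

not R = not True = False
not P = not False = True
not P nand S = True nand True = False
(not P nand S) or U = False or False = False
((not P nand S) or U) nand Q = False nand False = True
not R nor (((not P nand S) or U) nand Q) = False nor True = False
Thus S3 is false.

2 of the 3 statements are true.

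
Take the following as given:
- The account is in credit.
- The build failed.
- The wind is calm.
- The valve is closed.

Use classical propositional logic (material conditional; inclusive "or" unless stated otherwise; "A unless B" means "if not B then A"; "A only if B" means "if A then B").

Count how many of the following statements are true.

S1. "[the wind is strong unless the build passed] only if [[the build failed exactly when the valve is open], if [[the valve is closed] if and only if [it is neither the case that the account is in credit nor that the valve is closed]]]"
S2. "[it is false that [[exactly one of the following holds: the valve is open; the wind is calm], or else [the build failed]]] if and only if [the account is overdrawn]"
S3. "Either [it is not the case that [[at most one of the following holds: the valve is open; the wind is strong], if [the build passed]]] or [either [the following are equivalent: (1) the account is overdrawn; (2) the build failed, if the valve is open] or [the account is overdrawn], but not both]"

2

Let V = "the wind is strong" (F), P = "the build passed" (F), G = "the valve is open" (F), H = "the account is overdrawn" (F).

S1: In symbols: (V | P) -> ((~G <-> (~H nor ~G)) -> (~P <-> G))

V | P = F | F = F
~G = ~F = T
~H = ~F = T
~G = ~F = T
~H nor ~G = T nor T = F
~G <-> (~H nor ~G) = T <-> F = F
~P = ~F = T
~P <-> G = T <-> F = F
(~G <-> (~H nor ~G)) -> (~P <-> G) = F -> F = T
(V | P) -> ((~G <-> (~H nor ~G)) -> (~P <-> G)) = F -> T = T
Hence S1 is true.

S2: Parsed as ~((G xor ~V) | ~P) <-> H

~V = ~F = T
G xor ~V = F xor T = T
~P = ~F = T
(G xor ~V) | ~P = T | T = T
~((G xor ~V) | ~P) = ~T = F
~((G xor ~V) | ~P) <-> H = F <-> F = T
Thus S2 is true.

S3: Parsed as ~(P -> (G nand V)) | ((H <-> (G -> ~P)) xor H)

G nand V = F nand F = T
P -> (G nand V) = F -> T = T
~(P -> (G nand V)) = ~T = F
~P = ~F = T
G -> ~P = F -> T = T
H <-> (G -> ~P) = F <-> T = F
(H <-> (G -> ~P)) xor H = F xor F = F
~(P -> (G nand V)) | ((H <-> (G -> ~P)) xor H) = F | F = F
So S3 is false.

Count: 2.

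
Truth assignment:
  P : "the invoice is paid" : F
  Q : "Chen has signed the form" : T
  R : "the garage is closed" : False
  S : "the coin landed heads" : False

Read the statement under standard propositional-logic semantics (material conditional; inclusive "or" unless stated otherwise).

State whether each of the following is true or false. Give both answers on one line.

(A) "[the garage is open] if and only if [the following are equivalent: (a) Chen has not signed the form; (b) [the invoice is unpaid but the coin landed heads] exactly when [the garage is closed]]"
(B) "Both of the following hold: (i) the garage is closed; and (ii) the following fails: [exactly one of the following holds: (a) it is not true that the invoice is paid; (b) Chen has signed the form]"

(A): Parsed as ¬R ↔ (¬Q ↔ ((¬P ∧ S) ↔ R))

¬R = ¬F = T
¬Q = ¬T = F
¬P = ¬F = T
¬P ∧ S = T ∧ F = F
(¬P ∧ S) ↔ R = F ↔ F = T
¬Q ↔ ((¬P ∧ S) ↔ R) = F ↔ T = F
¬R ↔ (¬Q ↔ ((¬P ∧ S) ↔ R)) = T ↔ F = F
Thus (A) is false.

(B): Parsed as R ∧ ¬(¬P ⊕ Q)

¬P = ¬F = T
¬P ⊕ Q = T ⊕ T = F
¬(¬P ⊕ Q) = ¬F = T
R ∧ ¬(¬P ⊕ Q) = F ∧ T = F
Hence (B) is false.

(A) False / (B) False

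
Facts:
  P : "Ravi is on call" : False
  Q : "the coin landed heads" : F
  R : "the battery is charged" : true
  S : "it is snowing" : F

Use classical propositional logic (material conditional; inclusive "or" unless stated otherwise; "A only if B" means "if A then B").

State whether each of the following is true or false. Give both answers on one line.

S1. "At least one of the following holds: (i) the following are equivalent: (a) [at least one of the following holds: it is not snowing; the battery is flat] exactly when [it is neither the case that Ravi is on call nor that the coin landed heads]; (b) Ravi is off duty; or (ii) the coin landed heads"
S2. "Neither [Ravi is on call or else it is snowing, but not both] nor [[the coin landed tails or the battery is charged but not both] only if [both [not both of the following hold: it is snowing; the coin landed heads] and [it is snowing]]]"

S1: In symbols: (((¬S ∨ ¬R) ↔ (P ↓ Q)) ↔ ¬P) ∨ Q

¬S = ¬F = T
¬R = ¬T = F
¬S ∨ ¬R = T ∨ F = T
P ↓ Q = F ↓ F = T
(¬S ∨ ¬R) ↔ (P ↓ Q) = T ↔ T = T
¬P = ¬F = T
((¬S ∨ ¬R) ↔ (P ↓ Q)) ↔ ¬P = T ↔ T = T
(((¬S ∨ ¬R) ↔ (P ↓ Q)) ↔ ¬P) ∨ Q = T ∨ F = T
Hence S1 is true.

S2: Parsed as (P ⊕ S) ↓ ((¬Q ⊕ R) → ((S ↑ Q) ∧ S))

P ⊕ S = F ⊕ F = F
¬Q = ¬F = T
¬Q ⊕ R = T ⊕ T = F
S ↑ Q = F ↑ F = T
(S ↑ Q) ∧ S = T ∧ F = F
(¬Q ⊕ R) → ((S ↑ Q) ∧ S) = F → F = T
(P ⊕ S) ↓ ((¬Q ⊕ R) → ((S ↑ Q) ∧ S)) = F ↓ T = F
Hence S2 is false.

S1 true, S2 false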